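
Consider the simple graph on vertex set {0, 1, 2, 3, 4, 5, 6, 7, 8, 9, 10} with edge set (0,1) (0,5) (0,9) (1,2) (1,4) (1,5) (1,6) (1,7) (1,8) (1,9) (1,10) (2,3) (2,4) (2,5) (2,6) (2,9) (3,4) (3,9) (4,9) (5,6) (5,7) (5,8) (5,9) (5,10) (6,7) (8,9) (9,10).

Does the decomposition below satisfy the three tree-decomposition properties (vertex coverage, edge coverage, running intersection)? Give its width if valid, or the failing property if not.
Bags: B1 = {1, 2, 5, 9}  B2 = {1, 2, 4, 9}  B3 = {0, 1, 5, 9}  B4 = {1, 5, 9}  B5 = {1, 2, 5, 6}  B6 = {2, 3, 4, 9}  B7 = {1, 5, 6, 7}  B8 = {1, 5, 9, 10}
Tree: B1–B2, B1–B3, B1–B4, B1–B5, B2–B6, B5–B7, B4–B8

A tree decomposition must satisfy three properties: every vertex lies in some bag; for every edge, both endpoints lie together in some bag; and for every vertex, the bags containing it form a connected subtree. Here vertex 8 appears in no bag, so the decomposition is invalid.

No — vertex 8 appears in no bag.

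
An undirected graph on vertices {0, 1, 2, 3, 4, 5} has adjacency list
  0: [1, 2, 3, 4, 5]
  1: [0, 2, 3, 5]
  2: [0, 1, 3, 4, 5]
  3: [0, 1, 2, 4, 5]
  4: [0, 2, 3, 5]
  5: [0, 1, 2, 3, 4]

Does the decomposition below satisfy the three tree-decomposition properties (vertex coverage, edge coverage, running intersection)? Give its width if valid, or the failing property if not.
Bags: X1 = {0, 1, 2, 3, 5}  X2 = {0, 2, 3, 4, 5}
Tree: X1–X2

Vertex coverage: the bags together contain {0, 1, 2, 3, 4, 5}, the full vertex set. Edge coverage: each edge of G has both endpoints in at least one bag. Running intersection: for every vertex, the bags containing it form a connected subtree. All three properties hold, so this is a valid tree decomposition of width max|bag| − 1 = 4, and hence tw(G) ≤ 4.

Yes; width 4.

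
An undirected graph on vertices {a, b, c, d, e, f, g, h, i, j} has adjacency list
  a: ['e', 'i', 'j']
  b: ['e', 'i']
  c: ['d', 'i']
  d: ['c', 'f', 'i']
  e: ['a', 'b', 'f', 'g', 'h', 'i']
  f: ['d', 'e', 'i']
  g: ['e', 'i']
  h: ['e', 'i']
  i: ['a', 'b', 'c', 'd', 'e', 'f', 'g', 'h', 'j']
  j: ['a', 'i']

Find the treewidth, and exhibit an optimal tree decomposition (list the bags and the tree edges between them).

Treewidth 2.
Bags: B1 = {e, g, i}  B2 = {e, f, i}  B3 = {d, f, i}  B4 = {b, e, i}  B5 = {c, d, i}  B6 = {a, e, i}  B7 = {e, h, i}  B8 = {a, i, j}
Tree: B1–B2, B2–B3, B1–B4, B3–B5, B1–B6, B4–B7, B6–B8

The largest bag has 3 vertices, giving width 2; this decomposition certifies tw(G) ≤ 2. Conversely, {c, d, i} is a clique of size 3, and the vertices of any clique must share a bag in every tree decomposition; so some bag has ≥ 3 vertices and tw(G) ≥ 2. Hence tw(G) = 2 exactly.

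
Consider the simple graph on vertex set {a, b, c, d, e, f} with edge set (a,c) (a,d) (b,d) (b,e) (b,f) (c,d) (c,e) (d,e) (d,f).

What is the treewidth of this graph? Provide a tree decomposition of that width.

Treewidth 2.
One such decomposition:
Bags: B1 = {c, d, e}  B2 = {b, d, e}  B3 = {b, d, f}  B4 = {a, c, d}
Tree: B1–B2, B2–B3, B1–B4

Each bag holds 3 vertices, so the decomposition has width 2, which upper-bounds the treewidth. Conversely, {c, d, e} is a clique of size 3, and the vertices of any clique must share a bag in every tree decomposition; so some bag has ≥ 3 vertices and tw(G) ≥ 2. Hence tw(G) = 2 exactly.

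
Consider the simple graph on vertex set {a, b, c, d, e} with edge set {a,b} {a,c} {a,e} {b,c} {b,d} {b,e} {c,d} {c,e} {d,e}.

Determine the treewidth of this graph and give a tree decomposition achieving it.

Every bag has size at most 4, so the width is 4 − 1 = 3 and tw(G) ≤ 3. On the other hand G contains the 4-clique {b, c, d, e}. A clique must lie in a single bag of any decomposition, so no decomposition can have width below 3. Hence tw(G) = 3 exactly.

Treewidth 3.
One such decomposition:
Bags: B1 = {a, b, c, e}  B2 = {b, c, d, e}
Tree: B1–B2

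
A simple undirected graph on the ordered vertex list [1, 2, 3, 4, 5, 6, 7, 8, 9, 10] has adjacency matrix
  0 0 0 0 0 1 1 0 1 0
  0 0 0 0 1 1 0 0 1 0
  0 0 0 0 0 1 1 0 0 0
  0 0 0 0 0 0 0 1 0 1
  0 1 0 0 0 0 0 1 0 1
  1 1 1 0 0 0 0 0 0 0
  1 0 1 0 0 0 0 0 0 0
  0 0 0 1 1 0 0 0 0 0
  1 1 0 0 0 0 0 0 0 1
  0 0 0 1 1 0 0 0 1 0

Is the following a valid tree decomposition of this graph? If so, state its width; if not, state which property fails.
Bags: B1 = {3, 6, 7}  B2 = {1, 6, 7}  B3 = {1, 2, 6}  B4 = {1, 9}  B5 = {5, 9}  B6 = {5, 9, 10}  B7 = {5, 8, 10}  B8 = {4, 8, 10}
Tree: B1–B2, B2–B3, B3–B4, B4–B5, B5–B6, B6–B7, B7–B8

No — edge (2,9) lies in no bag.

A tree decomposition must satisfy three properties: every vertex lies in some bag; for every edge, both endpoints lie together in some bag; and for every vertex, the bags containing it form a connected subtree. Here edge (2,9) lies in no bag, so the decomposition is invalid.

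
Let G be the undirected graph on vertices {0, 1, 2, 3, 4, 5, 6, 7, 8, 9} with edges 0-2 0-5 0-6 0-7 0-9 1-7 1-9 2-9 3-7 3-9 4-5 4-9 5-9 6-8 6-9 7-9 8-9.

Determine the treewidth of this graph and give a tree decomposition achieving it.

Each bag holds 3 vertices, so the decomposition has width 2, which upper-bounds the treewidth. On the other hand G contains the 3-clique {0, 2, 9}. A clique must lie in a single bag of any decomposition, so no decomposition can have width below 2. Combining the bounds, tw(G) = 2.

Treewidth 2.
One optimal decomposition is:
Bags: B1 = {0, 7, 9}  B2 = {1, 7, 9}  B3 = {0, 6, 9}  B4 = {0, 5, 9}  B5 = {6, 8, 9}  B6 = {3, 7, 9}  B7 = {4, 5, 9}  B8 = {0, 2, 9}
Tree: B1–B2, B1–B3, B3–B4, B3–B5, B1–B6, B4–B7, B4–B8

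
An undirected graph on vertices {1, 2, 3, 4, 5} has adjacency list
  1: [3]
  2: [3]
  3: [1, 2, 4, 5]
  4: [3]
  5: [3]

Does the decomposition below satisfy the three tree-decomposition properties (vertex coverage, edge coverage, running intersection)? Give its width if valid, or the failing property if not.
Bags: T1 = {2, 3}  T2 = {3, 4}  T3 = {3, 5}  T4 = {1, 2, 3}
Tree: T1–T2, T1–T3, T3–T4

No — bags containing vertex 2 are not connected in the tree.

A tree decomposition must satisfy three properties: every vertex lies in some bag; for every edge, both endpoints lie together in some bag; and for every vertex, the bags containing it form a connected subtree. Here bags containing vertex 2 are not connected in the tree, so the decomposition is invalid.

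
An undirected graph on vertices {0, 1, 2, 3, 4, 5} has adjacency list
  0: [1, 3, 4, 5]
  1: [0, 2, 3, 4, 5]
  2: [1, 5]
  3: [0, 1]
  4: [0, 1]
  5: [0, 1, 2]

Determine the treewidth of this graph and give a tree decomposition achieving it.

Each bag holds 3 vertices, so the decomposition has width 2, which upper-bounds the treewidth. For the lower bound, the 3 vertices {0, 1, 3} are pairwise adjacent, and any tree decomposition puts a clique entirely inside one bag — forcing width ≥ 2. Therefore the treewidth is 2.

Treewidth 2.
One such decomposition:
Bags: B1 = {0, 1, 5}  B2 = {0, 1, 4}  B3 = {1, 2, 5}  B4 = {0, 1, 3}
Tree: B1–B2, B1–B3, B2–B4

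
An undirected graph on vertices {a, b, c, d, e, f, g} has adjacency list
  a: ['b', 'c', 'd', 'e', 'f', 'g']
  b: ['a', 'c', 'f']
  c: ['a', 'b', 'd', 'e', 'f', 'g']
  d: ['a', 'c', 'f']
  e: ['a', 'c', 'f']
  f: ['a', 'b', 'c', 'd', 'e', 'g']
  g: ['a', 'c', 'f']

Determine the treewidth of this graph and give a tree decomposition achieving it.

Treewidth 3.
Bags: B1 = {a, c, e, f}  B2 = {a, c, f, g}  B3 = {a, b, c, f}  B4 = {a, c, d, f}
Tree: B1–B2, B2–B3, B2–B4

The largest bag has 4 vertices, giving width 3; this decomposition certifies tw(G) ≤ 3. On the other hand G contains the 4-clique {a, c, d, f}. A clique must lie in a single bag of any decomposition, so no decomposition can have width below 3. Combining the bounds, tw(G) = 3.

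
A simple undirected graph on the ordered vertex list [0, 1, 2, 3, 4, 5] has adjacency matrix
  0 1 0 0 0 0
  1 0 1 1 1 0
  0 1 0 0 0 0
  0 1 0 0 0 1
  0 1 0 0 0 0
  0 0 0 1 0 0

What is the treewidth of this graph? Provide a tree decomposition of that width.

The largest bag has 2 vertices, giving width 1; this decomposition certifies tw(G) ≤ 1. Any graph with an edge has treewidth ≥ 1, and G has the edge 3–5. Therefore the treewidth is 1.

Treewidth 1.
One such decomposition:
Bags: B1 = {3, 5}  B2 = {1, 3}  B3 = {0, 1}  B4 = {1, 4}  B5 = {1, 2}
Tree: B1–B2, B2–B3, B3–B4, B3–B5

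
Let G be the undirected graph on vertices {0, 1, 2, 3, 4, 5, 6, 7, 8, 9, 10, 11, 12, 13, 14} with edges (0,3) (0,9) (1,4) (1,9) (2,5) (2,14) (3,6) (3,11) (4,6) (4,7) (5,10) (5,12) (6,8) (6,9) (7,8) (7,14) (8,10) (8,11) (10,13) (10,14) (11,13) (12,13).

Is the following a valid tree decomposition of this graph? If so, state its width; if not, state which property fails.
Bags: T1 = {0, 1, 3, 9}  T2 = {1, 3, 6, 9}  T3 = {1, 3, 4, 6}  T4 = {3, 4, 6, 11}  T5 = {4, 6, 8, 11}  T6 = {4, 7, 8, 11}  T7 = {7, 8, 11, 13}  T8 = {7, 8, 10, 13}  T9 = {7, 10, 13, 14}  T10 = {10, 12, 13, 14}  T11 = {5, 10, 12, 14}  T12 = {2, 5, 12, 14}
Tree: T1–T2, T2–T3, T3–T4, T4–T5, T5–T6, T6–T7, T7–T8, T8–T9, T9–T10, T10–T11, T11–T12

Checking the three conditions: (i) the bags cover all of {0, 1, 2, 3, 4, 5, 6, 7, 8, 9, 10, 11, 12, 13, 14}; (ii) for each edge, some bag contains both endpoints; (iii) the bags containing any fixed vertex form a subtree. All hold, so the decomposition is valid with width 4 − 1 = 3.

Yes; width 3.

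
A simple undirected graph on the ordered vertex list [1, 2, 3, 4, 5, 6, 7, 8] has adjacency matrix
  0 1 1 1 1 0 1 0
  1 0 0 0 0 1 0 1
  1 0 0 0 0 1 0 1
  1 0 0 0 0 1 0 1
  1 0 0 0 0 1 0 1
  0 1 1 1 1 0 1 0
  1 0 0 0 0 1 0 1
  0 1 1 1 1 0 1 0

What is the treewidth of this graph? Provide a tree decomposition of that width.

Each bag holds 4 vertices, so the decomposition has width 3, which upper-bounds the treewidth. For the lower bound: the 4 vertex sets {5,6}, {1,7}, {8}, {2} are disjoint, each induces a connected subgraph, and every pair is joined by at least one edge of G. Contracting each set to a single vertex therefore yields K_{4} as a minor, and since treewidth is minor-monotone, tw(G) ≥ tw(K_{4}) = 3. The upper and lower bounds meet at 3, so that is the treewidth.

Treewidth 3.
One optimal decomposition is:
Bags: B1 = {1, 5, 6, 8}  B2 = {1, 6, 7, 8}  B3 = {1, 2, 6, 8}  B4 = {1, 4, 6, 8}  B5 = {1, 3, 6, 8}
Tree: B1–B2, B2–B3, B3–B4, B4–B5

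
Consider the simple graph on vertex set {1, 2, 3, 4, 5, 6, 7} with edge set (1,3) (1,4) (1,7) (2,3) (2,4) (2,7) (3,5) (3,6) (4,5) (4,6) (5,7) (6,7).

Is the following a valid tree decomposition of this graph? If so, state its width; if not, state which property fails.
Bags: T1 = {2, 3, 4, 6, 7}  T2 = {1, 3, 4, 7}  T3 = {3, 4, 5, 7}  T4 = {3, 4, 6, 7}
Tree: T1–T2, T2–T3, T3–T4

No — bags containing vertex 6 are not connected in the tree.

A tree decomposition must satisfy three properties: every vertex lies in some bag; for every edge, both endpoints lie together in some bag; and for every vertex, the bags containing it form a connected subtree. Here bags containing vertex 6 are not connected in the tree, so the decomposition is invalid.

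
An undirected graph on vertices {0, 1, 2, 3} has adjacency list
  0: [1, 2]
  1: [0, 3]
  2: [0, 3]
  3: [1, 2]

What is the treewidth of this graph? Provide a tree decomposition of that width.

Treewidth 2.
One optimal decomposition is:
Bags: B1 = {0, 1, 3}  B2 = {0, 2, 3}
Tree: B1–B2

Each bag holds 3 vertices, so the decomposition has width 2, which upper-bounds the treewidth. Since 3–1–0–2–3 is a cycle in G, G is not acyclic. Forests are exactly the graphs of treewidth ≤ 1, so tw(G) ≥ 2. Hence tw(G) = 2 exactly.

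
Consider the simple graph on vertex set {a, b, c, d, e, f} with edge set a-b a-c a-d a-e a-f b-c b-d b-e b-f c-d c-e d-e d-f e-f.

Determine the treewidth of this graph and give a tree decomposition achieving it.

Each bag holds 5 vertices, so the decomposition has width 4, which upper-bounds the treewidth. On the other hand G contains the 5-clique {a, b, c, d, e}. A clique must lie in a single bag of any decomposition, so no decomposition can have width below 4. Hence tw(G) = 4 exactly.

Treewidth 4.
One optimal decomposition is:
Bags: B1 = {a, b, c, d, e}  B2 = {a, b, d, e, f}
Tree: B1–B2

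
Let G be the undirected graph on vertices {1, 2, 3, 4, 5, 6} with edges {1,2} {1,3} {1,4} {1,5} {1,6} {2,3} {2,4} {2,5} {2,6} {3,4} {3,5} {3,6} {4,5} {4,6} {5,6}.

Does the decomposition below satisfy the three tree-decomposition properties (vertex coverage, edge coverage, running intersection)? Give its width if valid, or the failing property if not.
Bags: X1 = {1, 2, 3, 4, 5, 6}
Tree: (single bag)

Every vertex of G appears in some bag (union = {1, 2, 3, 4, 5, 6}); every edge is covered by a bag; and for each vertex v the set of bags containing v is connected in the bag tree. The decomposition is therefore valid. The largest bag has 6 vertices, so the width is 5.

Yes; width 5.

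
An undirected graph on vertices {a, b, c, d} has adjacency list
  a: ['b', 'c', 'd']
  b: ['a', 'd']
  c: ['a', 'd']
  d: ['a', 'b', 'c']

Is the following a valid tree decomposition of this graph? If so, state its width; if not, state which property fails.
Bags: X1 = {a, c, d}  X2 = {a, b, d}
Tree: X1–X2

Vertex coverage: the bags together contain {a, b, c, d}, the full vertex set. Edge coverage: each edge of G has both endpoints in at least one bag. Running intersection: for every vertex, the bags containing it form a connected subtree. All three properties hold, so this is a valid tree decomposition of width max|bag| − 1 = 2, and hence tw(G) ≤ 2.

Yes; width 2.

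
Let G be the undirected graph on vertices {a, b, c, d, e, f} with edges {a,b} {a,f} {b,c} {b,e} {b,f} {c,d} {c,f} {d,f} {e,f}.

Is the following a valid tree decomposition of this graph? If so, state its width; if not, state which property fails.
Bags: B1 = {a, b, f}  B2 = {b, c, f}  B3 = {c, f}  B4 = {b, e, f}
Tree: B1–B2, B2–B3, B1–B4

A tree decomposition must satisfy three properties: every vertex lies in some bag; for every edge, both endpoints lie together in some bag; and for every vertex, the bags containing it form a connected subtree. Here vertex d appears in no bag, so the decomposition is invalid.

No — vertex d appears in no bag.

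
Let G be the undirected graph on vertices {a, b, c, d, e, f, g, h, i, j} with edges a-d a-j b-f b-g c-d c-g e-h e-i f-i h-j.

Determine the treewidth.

2

A width-2 tree decomposition is:
Bags: B1 = {a, h, j}  B2 = {a, d, h}  B3 = {c, d, h}  B4 = {c, g, h}  B5 = {b, g, h}  B6 = {b, f, h}  B7 = {f, h, i}  B8 = {e, h, i}
Tree: B1–B2, B2–B3, B3–B4, B4–B5, B5–B6, B6–B7, B7–B8
Each bag holds 3 vertices, so the decomposition has width 2, which upper-bounds the treewidth. For the lower bound, G contains the cycle h–j–a–d–c–g–b–f–i–e–h, so G is not a forest; only forests have treewidth ≤ 1, hence tw(G) ≥ 2. Combining the bounds, tw(G) = 2.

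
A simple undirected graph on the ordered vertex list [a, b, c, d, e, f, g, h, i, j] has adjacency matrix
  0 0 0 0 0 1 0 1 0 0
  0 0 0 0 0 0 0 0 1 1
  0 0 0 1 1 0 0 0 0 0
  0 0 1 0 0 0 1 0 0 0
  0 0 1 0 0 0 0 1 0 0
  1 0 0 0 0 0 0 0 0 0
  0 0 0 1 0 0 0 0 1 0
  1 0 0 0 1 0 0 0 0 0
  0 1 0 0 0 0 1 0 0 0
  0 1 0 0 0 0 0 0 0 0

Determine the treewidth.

1

A width-1 tree decomposition is:
Bags: B1 = {b, j}  B2 = {b, i}  B3 = {g, i}  B4 = {d, g}  B5 = {c, d}  B6 = {c, e}  B7 = {e, h}  B8 = {a, h}  B9 = {a, f}
Tree: B1–B2, B2–B3, B3–B4, B4–B5, B5–B6, B6–B7, B7–B8, B8–B9
Every bag has size at most 2, so the width is 2 − 1 = 1 and tw(G) ≤ 1. G has an edge, so its treewidth is at least 1. Hence tw(G) = 1 exactly.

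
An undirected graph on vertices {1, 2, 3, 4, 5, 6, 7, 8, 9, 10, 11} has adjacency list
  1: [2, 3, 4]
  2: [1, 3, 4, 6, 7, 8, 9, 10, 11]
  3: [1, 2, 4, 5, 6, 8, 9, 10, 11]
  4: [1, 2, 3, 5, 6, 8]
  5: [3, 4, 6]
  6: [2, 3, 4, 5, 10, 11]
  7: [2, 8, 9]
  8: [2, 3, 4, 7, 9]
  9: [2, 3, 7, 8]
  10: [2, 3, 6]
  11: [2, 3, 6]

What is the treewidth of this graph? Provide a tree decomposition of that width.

Each bag holds 4 vertices, so the decomposition has width 3, which upper-bounds the treewidth. Conversely, {2, 3, 8, 9} is a clique of size 4, and the vertices of any clique must share a bag in every tree decomposition; so some bag has ≥ 4 vertices and tw(G) ≥ 3. Therefore the treewidth is 3.

Treewidth 3.
One such decomposition:
Bags: B1 = {2, 3, 4, 8}  B2 = {2, 3, 4, 6}  B3 = {2, 3, 8, 9}  B4 = {2, 7, 8, 9}  B5 = {2, 3, 6, 10}  B6 = {3, 4, 5, 6}  B7 = {2, 3, 6, 11}  B8 = {1, 2, 3, 4}
Tree: B1–B2, B1–B3, B3–B4, B2–B5, B2–B6, B5–B7, B1–B8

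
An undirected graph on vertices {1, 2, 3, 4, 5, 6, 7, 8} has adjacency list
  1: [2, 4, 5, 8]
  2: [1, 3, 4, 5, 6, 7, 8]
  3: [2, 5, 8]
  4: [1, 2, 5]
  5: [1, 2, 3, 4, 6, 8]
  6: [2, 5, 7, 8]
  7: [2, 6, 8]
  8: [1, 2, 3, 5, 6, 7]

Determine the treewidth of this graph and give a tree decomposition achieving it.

Treewidth 3.
One optimal decomposition is:
Bags: B1 = {2, 5, 6, 8}  B2 = {1, 2, 5, 8}  B3 = {2, 6, 7, 8}  B4 = {1, 2, 4, 5}  B5 = {2, 3, 5, 8}
Tree: B1–B2, B1–B3, B2–B4, B1–B5

Each bag holds 4 vertices, so the decomposition has width 3, which upper-bounds the treewidth. For the lower bound, the 4 vertices {1, 2, 5, 8} are pairwise adjacent, and any tree decomposition puts a clique entirely inside one bag — forcing width ≥ 3. The upper and lower bounds meet at 3, so that is the treewidth.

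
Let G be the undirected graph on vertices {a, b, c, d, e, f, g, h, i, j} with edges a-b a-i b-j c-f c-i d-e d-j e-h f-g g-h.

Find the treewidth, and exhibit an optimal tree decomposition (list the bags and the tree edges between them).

Treewidth 2.
One optimal decomposition is:
Bags: B1 = {d, e, j}  B2 = {b, e, j}  B3 = {a, b, e}  B4 = {a, e, i}  B5 = {c, e, i}  B6 = {c, e, f}  B7 = {e, f, g}  B8 = {e, g, h}
Tree: B1–B2, B2–B3, B3–B4, B4–B5, B5–B6, B6–B7, B7–B8

Every bag has size at most 3, so the width is 3 − 1 = 2 and tw(G) ≤ 2. For the lower bound, G contains the cycle e–d–j–b–a–i–c–f–g–h–e, so G is not a forest; only forests have treewidth ≤ 1, hence tw(G) ≥ 2. Therefore the treewidth is 2.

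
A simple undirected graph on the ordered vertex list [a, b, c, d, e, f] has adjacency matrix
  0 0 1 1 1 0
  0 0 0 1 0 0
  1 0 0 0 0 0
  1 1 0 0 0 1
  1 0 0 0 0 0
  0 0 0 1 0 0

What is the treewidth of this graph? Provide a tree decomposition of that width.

Every bag has size at most 2, so the width is 2 − 1 = 1 and tw(G) ≤ 1. Any graph with an edge has treewidth ≥ 1, and G has the edge e–a. Hence tw(G) = 1 exactly.

Treewidth 1.
One such decomposition:
Bags: B1 = {a, e}  B2 = {a, d}  B3 = {a, c}  B4 = {d, f}  B5 = {b, d}
Tree: B1–B2, B2–B3, B2–B4, B2–B5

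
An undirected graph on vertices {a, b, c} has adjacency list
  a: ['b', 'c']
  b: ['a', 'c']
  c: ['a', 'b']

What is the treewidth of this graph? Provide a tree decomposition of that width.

A single bag containing all 3 vertices is trivially a valid decomposition of width 2. Conversely, {a, b, c} is a clique of size 3, and the vertices of any clique must share a bag in every tree decomposition; so some bag has ≥ 3 vertices and tw(G) ≥ 2. Therefore the treewidth is 2.

Treewidth 2.
One optimal decomposition is:
Bags: B1 = {a, b, c}
Tree: (single bag)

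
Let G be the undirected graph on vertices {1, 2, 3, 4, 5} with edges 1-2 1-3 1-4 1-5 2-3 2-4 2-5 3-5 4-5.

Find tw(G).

A width-3 tree decomposition is:
Bags: B1 = {1, 2, 3, 5}  B2 = {1, 2, 4, 5}
Tree: B1–B2
The largest bag has 4 vertices, giving width 3; this decomposition certifies tw(G) ≤ 3. On the other hand G contains the 4-clique {1, 2, 3, 5}. A clique must lie in a single bag of any decomposition, so no decomposition can have width below 3. Hence tw(G) = 3 exactly.

3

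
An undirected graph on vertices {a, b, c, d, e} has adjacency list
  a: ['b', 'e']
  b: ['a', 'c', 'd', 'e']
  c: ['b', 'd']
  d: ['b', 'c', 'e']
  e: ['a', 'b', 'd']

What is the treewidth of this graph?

2

A width-2 tree decomposition is:
Bags: B1 = {a, b, e}  B2 = {b, d, e}  B3 = {b, c, d}
Tree: B1–B2, B2–B3
The largest bag has 3 vertices, giving width 2; this decomposition certifies tw(G) ≤ 2. On the other hand G contains the 3-clique {b, d, e}. A clique must lie in a single bag of any decomposition, so no decomposition can have width below 2. The upper and lower bounds meet at 2, so that is the treewidth.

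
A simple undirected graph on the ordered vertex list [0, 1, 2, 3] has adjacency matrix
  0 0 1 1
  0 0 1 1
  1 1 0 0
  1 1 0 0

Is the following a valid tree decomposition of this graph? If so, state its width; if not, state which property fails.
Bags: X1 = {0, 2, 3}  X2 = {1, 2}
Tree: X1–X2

No — edge (3,1) lies in no bag.

A tree decomposition must satisfy three properties: every vertex lies in some bag; for every edge, both endpoints lie together in some bag; and for every vertex, the bags containing it form a connected subtree. Here edge (3,1) lies in no bag, so the decomposition is invalid.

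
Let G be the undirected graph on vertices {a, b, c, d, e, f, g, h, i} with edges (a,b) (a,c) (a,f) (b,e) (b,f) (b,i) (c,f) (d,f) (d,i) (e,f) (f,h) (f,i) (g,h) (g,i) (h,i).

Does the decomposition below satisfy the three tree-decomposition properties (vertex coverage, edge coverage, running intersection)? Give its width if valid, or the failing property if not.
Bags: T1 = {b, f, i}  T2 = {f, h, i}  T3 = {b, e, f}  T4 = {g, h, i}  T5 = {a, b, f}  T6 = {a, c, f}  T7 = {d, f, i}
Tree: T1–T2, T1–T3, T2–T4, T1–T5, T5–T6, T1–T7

Checking the three conditions: (i) the bags cover all of {a, b, c, d, e, f, g, h, i}; (ii) for each edge, some bag contains both endpoints; (iii) the bags containing any fixed vertex form a subtree. All hold, so the decomposition is valid with width 3 − 1 = 2.

Yes; width 2.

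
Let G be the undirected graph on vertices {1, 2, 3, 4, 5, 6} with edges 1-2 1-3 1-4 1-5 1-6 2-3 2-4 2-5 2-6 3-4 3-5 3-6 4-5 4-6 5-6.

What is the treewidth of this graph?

A width-5 tree decomposition is:
Bags: B1 = {1, 2, 3, 4, 5, 6}
Tree: (single bag)
With just one bag of size 6, the width is 6 − 1 = 5, so tw(G) ≤ 5. For the lower bound, the 6 vertices {1, 2, 3, 4, 5, 6} are pairwise adjacent, and any tree decomposition puts a clique entirely inside one bag — forcing width ≥ 5. The upper and lower bounds meet at 5, so that is the treewidth.

5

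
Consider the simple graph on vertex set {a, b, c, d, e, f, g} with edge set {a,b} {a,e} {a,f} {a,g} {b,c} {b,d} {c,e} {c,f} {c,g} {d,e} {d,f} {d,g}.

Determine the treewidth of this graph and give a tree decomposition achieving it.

Each bag holds 4 vertices, so the decomposition has width 3, which upper-bounds the treewidth. For the lower bound: the 4 vertex sets {c,e}, {a,b}, {d}, {g} are disjoint, each induces a connected subgraph, and every pair is joined by at least one edge of G. Contracting each set to a single vertex therefore yields K_{4} as a minor, and since treewidth is minor-monotone, tw(G) ≥ tw(K_{4}) = 3. The upper and lower bounds meet at 3, so that is the treewidth.

Treewidth 3.
One optimal decomposition is:
Bags: B1 = {a, c, d, e}  B2 = {a, b, c, d}  B3 = {a, c, d, g}  B4 = {a, c, d, f}
Tree: B1–B2, B2–B3, B3–B4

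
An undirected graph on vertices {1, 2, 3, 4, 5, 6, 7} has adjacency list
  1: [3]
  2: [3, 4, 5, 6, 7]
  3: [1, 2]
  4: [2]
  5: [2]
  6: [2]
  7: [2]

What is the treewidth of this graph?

A width-1 tree decomposition is:
Bags: B1 = {2, 5}  B2 = {2, 7}  B3 = {2, 3}  B4 = {2, 6}  B5 = {2, 4}  B6 = {1, 3}
Tree: B1–B2, B1–B3, B1–B4, B3–B5, B3–B6
Every bag has size at most 2, so the width is 2 − 1 = 1 and tw(G) ≤ 1. Any graph with an edge has treewidth ≥ 1, and G has the edge 5–2. Combining the bounds, tw(G) = 1.

1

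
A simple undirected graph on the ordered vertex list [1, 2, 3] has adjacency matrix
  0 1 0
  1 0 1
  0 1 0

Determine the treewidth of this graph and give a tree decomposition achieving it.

The largest bag has 2 vertices, giving width 1; this decomposition certifies tw(G) ≤ 1. Any graph with an edge has treewidth ≥ 1, and G has the edge 3–2. Hence tw(G) = 1 exactly.

Treewidth 1.
One optimal decomposition is:
Bags: B1 = {2, 3}  B2 = {1, 2}
Tree: B1–B2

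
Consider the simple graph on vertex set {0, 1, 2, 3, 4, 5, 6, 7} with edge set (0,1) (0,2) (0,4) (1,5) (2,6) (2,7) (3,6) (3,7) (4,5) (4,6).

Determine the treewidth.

A width-2 tree decomposition is:
Bags: B1 = {0, 1, 5}  B2 = {0, 4, 5}  B3 = {0, 2, 4}  B4 = {2, 4, 6}  B5 = {2, 6, 7}  B6 = {3, 6, 7}
Tree: B1–B2, B2–B3, B3–B4, B4–B5, B5–B6
Each bag holds 3 vertices, so the decomposition has width 2, which upper-bounds the treewidth. The edges 1–5–4–0–1 form a cycle, so G is not a tree and its treewidth is at least 2. The upper and lower bounds meet at 2, so that is the treewidth.

2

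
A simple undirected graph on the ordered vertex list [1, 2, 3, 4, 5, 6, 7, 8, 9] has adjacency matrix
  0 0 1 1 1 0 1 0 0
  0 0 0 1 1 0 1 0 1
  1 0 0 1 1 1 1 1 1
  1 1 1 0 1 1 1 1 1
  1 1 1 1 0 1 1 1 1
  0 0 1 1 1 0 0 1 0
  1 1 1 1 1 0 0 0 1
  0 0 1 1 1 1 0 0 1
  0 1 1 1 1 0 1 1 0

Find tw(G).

A width-4 tree decomposition is:
Bags: B1 = {3, 4, 5, 8, 9}  B2 = {3, 4, 5, 6, 8}  B3 = {3, 4, 5, 7, 9}  B4 = {1, 3, 4, 5, 7}  B5 = {2, 4, 5, 7, 9}
Tree: B1–B2, B1–B3, B3–B4, B3–B5
Each bag holds 5 vertices, so the decomposition has width 4, which upper-bounds the treewidth. On the other hand G contains the 5-clique {2, 4, 5, 7, 9}. A clique must lie in a single bag of any decomposition, so no decomposition can have width below 4. Therefore the treewidth is 4.

4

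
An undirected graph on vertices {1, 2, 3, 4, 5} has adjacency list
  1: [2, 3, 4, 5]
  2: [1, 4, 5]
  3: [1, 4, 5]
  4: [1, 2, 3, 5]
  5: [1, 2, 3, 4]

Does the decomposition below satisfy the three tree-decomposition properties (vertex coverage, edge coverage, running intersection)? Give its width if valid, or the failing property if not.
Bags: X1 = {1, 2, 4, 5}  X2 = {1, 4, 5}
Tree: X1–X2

A tree decomposition must satisfy three properties: every vertex lies in some bag; for every edge, both endpoints lie together in some bag; and for every vertex, the bags containing it form a connected subtree. Here vertex 3 appears in no bag, so the decomposition is invalid.

No — vertex 3 appears in no bag.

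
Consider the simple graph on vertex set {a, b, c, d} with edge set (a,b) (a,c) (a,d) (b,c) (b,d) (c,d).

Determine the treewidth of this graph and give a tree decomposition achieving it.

With just one bag of size 4, the width is 4 − 1 = 3, so tw(G) ≤ 3. Conversely, {a, b, c, d} is a clique of size 4, and the vertices of any clique must share a bag in every tree decomposition; so some bag has ≥ 4 vertices and tw(G) ≥ 3. Hence tw(G) = 3 exactly.

Treewidth 3.
One optimal decomposition is:
Bags: B1 = {a, b, c, d}
Tree: (single bag)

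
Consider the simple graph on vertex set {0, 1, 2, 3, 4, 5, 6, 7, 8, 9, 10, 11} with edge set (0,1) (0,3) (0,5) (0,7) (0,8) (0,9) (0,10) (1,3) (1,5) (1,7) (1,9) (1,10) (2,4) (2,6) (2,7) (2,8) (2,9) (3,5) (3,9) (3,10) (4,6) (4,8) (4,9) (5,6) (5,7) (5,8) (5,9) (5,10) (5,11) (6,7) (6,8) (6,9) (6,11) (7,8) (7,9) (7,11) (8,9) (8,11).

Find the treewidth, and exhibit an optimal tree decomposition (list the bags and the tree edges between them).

Treewidth 4.
One optimal decomposition is:
Bags: B1 = {5, 6, 7, 8, 9}  B2 = {0, 5, 7, 8, 9}  B3 = {0, 1, 5, 7, 9}  B4 = {5, 6, 7, 8, 11}  B5 = {2, 6, 7, 8, 9}  B6 = {0, 1, 3, 5, 9}  B7 = {2, 4, 6, 8, 9}  B8 = {0, 1, 3, 5, 10}
Tree: B1–B2, B2–B3, B1–B4, B1–B5, B3–B6, B5–B7, B6–B8

Every bag has size at most 5, so the width is 5 − 1 = 4 and tw(G) ≤ 4. For the lower bound, the 5 vertices {2, 4, 6, 8, 9} are pairwise adjacent, and any tree decomposition puts a clique entirely inside one bag — forcing width ≥ 4. Therefore the treewidth is 4.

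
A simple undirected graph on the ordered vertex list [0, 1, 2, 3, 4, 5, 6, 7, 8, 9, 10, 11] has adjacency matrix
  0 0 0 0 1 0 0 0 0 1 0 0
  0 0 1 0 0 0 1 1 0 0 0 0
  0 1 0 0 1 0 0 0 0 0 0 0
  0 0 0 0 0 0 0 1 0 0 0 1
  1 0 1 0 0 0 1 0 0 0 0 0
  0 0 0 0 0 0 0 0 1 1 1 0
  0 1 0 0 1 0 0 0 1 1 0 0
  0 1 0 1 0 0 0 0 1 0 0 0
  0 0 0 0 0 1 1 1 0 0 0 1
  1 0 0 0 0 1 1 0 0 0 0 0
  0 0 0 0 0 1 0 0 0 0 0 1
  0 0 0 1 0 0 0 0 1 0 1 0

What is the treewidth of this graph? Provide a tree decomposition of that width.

The largest bag has 4 vertices, giving width 3; this decomposition certifies tw(G) ≤ 3. For the lower bound: the 4 vertex sets {0,2,4}, {1}, {6}, {5,7,8,9} are disjoint, each induces a connected subgraph, and every pair is joined by at least one edge of G. Contracting each set to a single vertex therefore yields K_{4} as a minor, and since treewidth is minor-monotone, tw(G) ≥ tw(K_{4}) = 3. Combining the bounds, tw(G) = 3.

Treewidth 3.
One such decomposition:
Bags: B1 = {0, 1, 2, 4}  B2 = {0, 1, 4, 6}  B3 = {0, 1, 6, 9}  B4 = {1, 6, 7, 9}  B5 = {6, 7, 8, 9}  B6 = {5, 7, 8, 9}  B7 = {3, 5, 7, 8}  B8 = {3, 5, 8, 11}  B9 = {3, 5, 10, 11}
Tree: B1–B2, B2–B3, B3–B4, B4–B5, B5–B6, B6–B7, B7–B8, B8–B9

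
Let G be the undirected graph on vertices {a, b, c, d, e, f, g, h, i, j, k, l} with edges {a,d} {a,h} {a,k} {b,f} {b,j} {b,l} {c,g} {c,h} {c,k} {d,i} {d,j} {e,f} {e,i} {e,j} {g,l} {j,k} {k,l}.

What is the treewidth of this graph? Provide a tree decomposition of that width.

Every bag has size at most 4, so the width is 4 − 1 = 3 and tw(G) ≤ 3. For the lower bound: the 4 vertex sets {c,g,h}, {l}, {k}, {a,b,d,j} are disjoint, each induces a connected subgraph, and every pair is joined by at least one edge of G. Contracting each set to a single vertex therefore yields K_{4} as a minor, and since treewidth is minor-monotone, tw(G) ≥ tw(K_{4}) = 3. Therefore the treewidth is 3.

Treewidth 3.
One such decomposition:
Bags: B1 = {c, g, h, l}  B2 = {c, h, k, l}  B3 = {a, h, k, l}  B4 = {a, b, k, l}  B5 = {a, b, j, k}  B6 = {a, b, d, j}  B7 = {b, d, f, j}  B8 = {d, e, f, j}  B9 = {d, e, f, i}
Tree: B1–B2, B2–B3, B3–B4, B4–B5, B5–B6, B6–B7, B7–B8, B8–B9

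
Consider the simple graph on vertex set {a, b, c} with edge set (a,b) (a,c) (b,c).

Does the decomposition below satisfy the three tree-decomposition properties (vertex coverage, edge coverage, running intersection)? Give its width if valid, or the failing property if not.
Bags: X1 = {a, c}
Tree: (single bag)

A tree decomposition must satisfy three properties: every vertex lies in some bag; for every edge, both endpoints lie together in some bag; and for every vertex, the bags containing it form a connected subtree. Here vertex b appears in no bag, so the decomposition is invalid.

No — vertex b appears in no bag.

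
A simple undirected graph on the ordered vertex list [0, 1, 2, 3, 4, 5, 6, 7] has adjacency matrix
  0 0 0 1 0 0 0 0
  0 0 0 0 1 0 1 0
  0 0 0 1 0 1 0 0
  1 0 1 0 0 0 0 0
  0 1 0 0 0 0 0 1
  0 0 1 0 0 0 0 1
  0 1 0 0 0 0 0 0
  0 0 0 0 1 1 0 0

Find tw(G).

1

A width-1 tree decomposition is:
Bags: B1 = {0, 3}  B2 = {2, 3}  B3 = {2, 5}  B4 = {5, 7}  B5 = {4, 7}  B6 = {1, 4}  B7 = {1, 6}
Tree: B1–B2, B2–B3, B3–B4, B4–B5, B5–B6, B6–B7
The largest bag has 2 vertices, giving width 1; this decomposition certifies tw(G) ≤ 1. Any graph with an edge has treewidth ≥ 1, and G has the edge 0–3. Combining the bounds, tw(G) = 1.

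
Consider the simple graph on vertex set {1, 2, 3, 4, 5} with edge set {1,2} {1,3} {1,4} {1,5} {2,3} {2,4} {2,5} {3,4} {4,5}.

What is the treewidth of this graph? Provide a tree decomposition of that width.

Every bag has size at most 4, so the width is 4 − 1 = 3 and tw(G) ≤ 3. On the other hand G contains the 4-clique {1, 2, 3, 4}. A clique must lie in a single bag of any decomposition, so no decomposition can have width below 3. Hence tw(G) = 3 exactly.

Treewidth 3.
One optimal decomposition is:
Bags: B1 = {1, 2, 4, 5}  B2 = {1, 2, 3, 4}
Tree: B1–B2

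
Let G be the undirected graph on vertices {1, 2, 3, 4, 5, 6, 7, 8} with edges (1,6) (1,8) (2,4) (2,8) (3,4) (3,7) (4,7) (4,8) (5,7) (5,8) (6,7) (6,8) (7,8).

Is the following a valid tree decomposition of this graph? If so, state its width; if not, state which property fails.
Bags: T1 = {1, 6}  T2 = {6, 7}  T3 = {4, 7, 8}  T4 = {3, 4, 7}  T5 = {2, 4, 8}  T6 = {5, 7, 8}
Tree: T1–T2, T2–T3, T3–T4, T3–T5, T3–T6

No — edge (1,8) lies in no bag.

A tree decomposition must satisfy three properties: every vertex lies in some bag; for every edge, both endpoints lie together in some bag; and for every vertex, the bags containing it form a connected subtree. Here edge (1,8) lies in no bag, so the decomposition is invalid.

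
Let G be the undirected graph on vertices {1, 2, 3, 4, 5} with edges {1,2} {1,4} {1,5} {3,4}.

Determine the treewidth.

A width-1 tree decomposition is:
Bags: B1 = {1, 5}  B2 = {1, 4}  B3 = {3, 4}  B4 = {1, 2}
Tree: B1–B2, B2–B3, B2–B4
Each bag holds 2 vertices, so the decomposition has width 1, which upper-bounds the treewidth. Since G has at least one edge (e.g. 1–5), it is not an edgeless graph, so tw(G) ≥ 1. Therefore the treewidth is 1.

1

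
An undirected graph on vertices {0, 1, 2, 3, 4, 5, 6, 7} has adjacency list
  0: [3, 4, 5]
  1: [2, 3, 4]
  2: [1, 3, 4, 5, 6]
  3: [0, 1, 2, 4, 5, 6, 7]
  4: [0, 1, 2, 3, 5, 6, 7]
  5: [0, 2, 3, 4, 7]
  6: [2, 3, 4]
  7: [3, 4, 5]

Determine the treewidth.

A width-3 tree decomposition is:
Bags: B1 = {1, 2, 3, 4}  B2 = {2, 3, 4, 5}  B3 = {0, 3, 4, 5}  B4 = {2, 3, 4, 6}  B5 = {3, 4, 5, 7}
Tree: B1–B2, B2–B3, B2–B4, B3–B5
The largest bag has 4 vertices, giving width 3; this decomposition certifies tw(G) ≤ 3. On the other hand G contains the 4-clique {0, 3, 4, 5}. A clique must lie in a single bag of any decomposition, so no decomposition can have width below 3. The upper and lower bounds meet at 3, so that is the treewidth.

3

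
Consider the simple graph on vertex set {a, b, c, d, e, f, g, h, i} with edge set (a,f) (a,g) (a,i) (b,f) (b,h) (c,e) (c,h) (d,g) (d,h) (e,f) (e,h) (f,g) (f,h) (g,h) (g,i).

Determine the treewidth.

A width-2 tree decomposition is:
Bags: B1 = {f, g, h}  B2 = {e, f, h}  B3 = {a, f, g}  B4 = {d, g, h}  B5 = {c, e, h}  B6 = {b, f, h}  B7 = {a, g, i}
Tree: B1–B2, B1–B3, B1–B4, B2–B5, B1–B6, B3–B7
Each bag holds 3 vertices, so the decomposition has width 2, which upper-bounds the treewidth. Conversely, {d, g, h} is a clique of size 3, and the vertices of any clique must share a bag in every tree decomposition; so some bag has ≥ 3 vertices and tw(G) ≥ 2. Combining the bounds, tw(G) = 2.

2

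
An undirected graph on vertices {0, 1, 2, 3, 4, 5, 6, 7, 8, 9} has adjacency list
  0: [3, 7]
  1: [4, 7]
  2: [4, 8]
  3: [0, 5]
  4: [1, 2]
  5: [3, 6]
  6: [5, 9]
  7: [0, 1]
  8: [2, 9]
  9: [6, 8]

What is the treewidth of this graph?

A width-2 tree decomposition is:
Bags: B1 = {6, 8, 9}  B2 = {5, 6, 8}  B3 = {3, 5, 8}  B4 = {0, 3, 8}  B5 = {0, 7, 8}  B6 = {1, 7, 8}  B7 = {1, 4, 8}  B8 = {2, 4, 8}
Tree: B1–B2, B2–B3, B3–B4, B4–B5, B5–B6, B6–B7, B7–B8
Every bag has size at most 3, so the width is 3 − 1 = 2 and tw(G) ≤ 2. Since 8–9–6–5–3–0–7–1–4–2–8 is a cycle in G, G is not acyclic. Forests are exactly the graphs of treewidth ≤ 1, so tw(G) ≥ 2. Combining the bounds, tw(G) = 2.

2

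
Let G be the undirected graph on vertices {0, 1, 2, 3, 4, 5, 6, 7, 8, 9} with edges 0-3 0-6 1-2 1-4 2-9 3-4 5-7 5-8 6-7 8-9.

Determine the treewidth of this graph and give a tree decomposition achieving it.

Treewidth 2.
One optimal decomposition is:
Bags: B1 = {0, 6, 7}  B2 = {0, 3, 7}  B3 = {3, 4, 7}  B4 = {1, 4, 7}  B5 = {1, 2, 7}  B6 = {2, 7, 9}  B7 = {7, 8, 9}  B8 = {5, 7, 8}
Tree: B1–B2, B2–B3, B3–B4, B4–B5, B5–B6, B6–B7, B7–B8

Every bag has size at most 3, so the width is 3 − 1 = 2 and tw(G) ≤ 2. Since 7–6–0–3–4–1–2–9–8–5–7 is a cycle in G, G is not acyclic. Forests are exactly the graphs of treewidth ≤ 1, so tw(G) ≥ 2. The upper and lower bounds meet at 2, so that is the treewidth.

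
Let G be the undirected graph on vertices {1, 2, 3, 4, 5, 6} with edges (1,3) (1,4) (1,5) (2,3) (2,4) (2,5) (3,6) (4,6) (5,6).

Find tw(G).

3

A width-3 tree decomposition is:
Bags: B1 = {1, 2, 3, 6}  B2 = {1, 2, 4, 6}  B3 = {1, 2, 5, 6}
Tree: B1–B2, B2–B3
The largest bag has 4 vertices, giving width 3; this decomposition certifies tw(G) ≤ 3. For the lower bound: the 4 vertex sets {2,3}, {4,6}, {1}, {5} are disjoint, each induces a connected subgraph, and every pair is joined by at least one edge of G. Contracting each set to a single vertex therefore yields K_{4} as a minor, and since treewidth is minor-monotone, tw(G) ≥ tw(K_{4}) = 3. Hence tw(G) = 3 exactly.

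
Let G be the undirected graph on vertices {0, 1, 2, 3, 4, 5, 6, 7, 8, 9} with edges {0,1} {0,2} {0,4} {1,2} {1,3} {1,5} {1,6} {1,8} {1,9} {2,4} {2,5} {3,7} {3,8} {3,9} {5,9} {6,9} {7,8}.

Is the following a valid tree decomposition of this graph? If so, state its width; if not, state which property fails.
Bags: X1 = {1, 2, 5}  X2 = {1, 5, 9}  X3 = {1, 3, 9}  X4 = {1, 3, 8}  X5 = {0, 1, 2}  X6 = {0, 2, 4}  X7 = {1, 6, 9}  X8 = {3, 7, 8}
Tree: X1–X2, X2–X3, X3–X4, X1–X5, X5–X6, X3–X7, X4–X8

Vertex coverage: the bags together contain {0, 1, 2, 3, 4, 5, 6, 7, 8, 9}, the full vertex set. Edge coverage: each edge of G has both endpoints in at least one bag. Running intersection: for every vertex, the bags containing it form a connected subtree. All three properties hold, so this is a valid tree decomposition of width max|bag| − 1 = 2, and hence tw(G) ≤ 2.

Yes; width 2.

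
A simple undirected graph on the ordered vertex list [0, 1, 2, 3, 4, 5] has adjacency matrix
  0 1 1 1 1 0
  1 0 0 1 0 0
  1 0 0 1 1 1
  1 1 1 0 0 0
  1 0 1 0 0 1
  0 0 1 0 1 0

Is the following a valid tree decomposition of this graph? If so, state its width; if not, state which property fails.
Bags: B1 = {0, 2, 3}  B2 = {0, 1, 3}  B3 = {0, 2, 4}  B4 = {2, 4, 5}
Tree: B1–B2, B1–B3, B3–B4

Yes; width 2.

Every vertex of G appears in some bag (union = {0, 1, 2, 3, 4, 5}); every edge is covered by a bag; and for each vertex v the set of bags containing v is connected in the bag tree. The decomposition is therefore valid. The largest bag has 3 vertices, so the width is 2.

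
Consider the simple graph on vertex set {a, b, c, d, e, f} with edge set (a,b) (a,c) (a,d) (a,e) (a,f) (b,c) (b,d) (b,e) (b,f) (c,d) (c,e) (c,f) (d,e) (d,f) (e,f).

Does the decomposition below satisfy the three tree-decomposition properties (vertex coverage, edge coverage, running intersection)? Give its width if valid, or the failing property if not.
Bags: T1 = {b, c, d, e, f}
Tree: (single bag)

No — vertex a appears in no bag.

A tree decomposition must satisfy three properties: every vertex lies in some bag; for every edge, both endpoints lie together in some bag; and for every vertex, the bags containing it form a connected subtree. Here vertex a appears in no bag, so the decomposition is invalid.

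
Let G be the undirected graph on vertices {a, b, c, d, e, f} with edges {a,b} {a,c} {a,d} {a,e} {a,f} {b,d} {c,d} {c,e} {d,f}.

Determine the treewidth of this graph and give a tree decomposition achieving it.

Treewidth 2.
One such decomposition:
Bags: B1 = {a, c, d}  B2 = {a, c, e}  B3 = {a, d, f}  B4 = {a, b, d}
Tree: B1–B2, B1–B3, B3–B4

Every bag has size at most 3, so the width is 3 − 1 = 2 and tw(G) ≤ 2. For the lower bound, the 3 vertices {a, c, d} are pairwise adjacent, and any tree decomposition puts a clique entirely inside one bag — forcing width ≥ 2. Hence tw(G) = 2 exactly.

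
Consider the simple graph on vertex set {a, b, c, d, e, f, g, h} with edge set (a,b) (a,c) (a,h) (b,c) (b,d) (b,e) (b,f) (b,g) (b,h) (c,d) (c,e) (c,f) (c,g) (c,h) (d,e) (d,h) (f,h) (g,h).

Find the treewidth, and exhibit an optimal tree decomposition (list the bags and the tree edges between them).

Each bag holds 4 vertices, so the decomposition has width 3, which upper-bounds the treewidth. Conversely, {b, c, d, e} is a clique of size 4, and the vertices of any clique must share a bag in every tree decomposition; so some bag has ≥ 4 vertices and tw(G) ≥ 3. Therefore the treewidth is 3.

Treewidth 3.
One such decomposition:
Bags: B1 = {b, c, d, e}  B2 = {b, c, d, h}  B3 = {a, b, c, h}  B4 = {b, c, g, h}  B5 = {b, c, f, h}
Tree: B1–B2, B2–B3, B2–B4, B3–B5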